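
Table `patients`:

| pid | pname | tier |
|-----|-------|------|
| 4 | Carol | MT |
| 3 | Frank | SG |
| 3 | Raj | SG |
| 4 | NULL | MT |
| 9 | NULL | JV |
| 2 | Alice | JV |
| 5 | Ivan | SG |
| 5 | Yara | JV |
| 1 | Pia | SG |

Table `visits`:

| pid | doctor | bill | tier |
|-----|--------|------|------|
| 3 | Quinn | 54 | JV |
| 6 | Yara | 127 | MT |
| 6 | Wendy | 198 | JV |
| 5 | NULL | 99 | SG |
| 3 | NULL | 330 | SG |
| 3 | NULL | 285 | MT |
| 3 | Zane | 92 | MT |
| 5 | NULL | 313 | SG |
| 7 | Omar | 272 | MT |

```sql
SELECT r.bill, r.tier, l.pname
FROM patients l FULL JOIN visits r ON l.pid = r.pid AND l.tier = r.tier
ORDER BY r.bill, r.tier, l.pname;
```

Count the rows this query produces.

16

FULL OUTER JOIN keeps every row from both sides; unmatched rows get NULL for the other side's columns.
Matching on l.pid = r.pid AND l.tier = r.tier.
- pid=4, tier=MT: no r row matches, row kept with r columns NULL.
- pid=3, tier=SG: 1 matching r row(s), so 1 row(s) emitted.
- pid=3, tier=SG: 1 matching r row(s), so 1 row(s) emitted.
- pid=4, tier=MT: no r row matches, row kept with r columns NULL.
- pid=9, tier=JV: no r row matches, row kept with r columns NULL.
- pid=2, tier=JV: no r row matches, row kept with r columns NULL.
- pid=5, tier=SG: 2 matching r row(s), so 2 row(s) emitted.
- pid=5, tier=JV: no r row matches, row kept with r columns NULL.
- pid=1, tier=SG: no r row matches, row kept with r columns NULL.
- 6 row(s) from r found no l partner → padded with NULL.
Total: 4 matched + 12 padded = 16 rows.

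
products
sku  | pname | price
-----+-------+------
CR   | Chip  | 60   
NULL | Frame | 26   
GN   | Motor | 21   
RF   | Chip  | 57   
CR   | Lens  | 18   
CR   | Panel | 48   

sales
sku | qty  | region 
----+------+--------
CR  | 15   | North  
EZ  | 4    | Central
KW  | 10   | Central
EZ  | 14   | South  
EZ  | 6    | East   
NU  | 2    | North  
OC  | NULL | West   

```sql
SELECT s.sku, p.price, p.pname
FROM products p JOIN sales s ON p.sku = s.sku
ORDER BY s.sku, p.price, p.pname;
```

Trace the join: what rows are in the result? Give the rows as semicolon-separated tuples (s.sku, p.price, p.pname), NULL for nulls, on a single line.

(CR, 18, Lens); (CR, 48, Panel); (CR, 60, Chip)

INNER JOIN keeps only pairs where the ON condition holds.
Matching on p.sku = s.sku. A NULL in a compared column never satisfies the condition.
Matched pairs: 3.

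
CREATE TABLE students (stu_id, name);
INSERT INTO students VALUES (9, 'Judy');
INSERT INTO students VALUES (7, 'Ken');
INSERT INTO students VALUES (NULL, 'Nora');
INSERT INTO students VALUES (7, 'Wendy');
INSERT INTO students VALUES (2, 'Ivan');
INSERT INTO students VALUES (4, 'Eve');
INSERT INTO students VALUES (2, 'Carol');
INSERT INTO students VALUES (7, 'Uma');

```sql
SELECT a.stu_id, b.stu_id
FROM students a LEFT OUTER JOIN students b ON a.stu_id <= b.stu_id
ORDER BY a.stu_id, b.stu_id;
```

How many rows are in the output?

33

LEFT JOIN keeps every row from `students a`; unmatched rows get NULL for `students b`'s columns.
Matching on a.stu_id <= b.stu_id. A NULL in a compared column never satisfies the condition.
- a (stu_id=9) pairs with 1 row(s) of b.
- a (stu_id=7) pairs with 4 row(s) of b.
- a (stu_id=NULL) has no partner → padded with NULL.
- a (stu_id=7) pairs with 4 row(s) of b.
- a (stu_id=2) pairs with 7 row(s) of b.
- a (stu_id=4) pairs with 5 row(s) of b.
- a (stu_id=2) pairs with 7 row(s) of b.
- a (stu_id=7) pairs with 4 row(s) of b.
Total: 32 matched + 1 padded = 33 rows.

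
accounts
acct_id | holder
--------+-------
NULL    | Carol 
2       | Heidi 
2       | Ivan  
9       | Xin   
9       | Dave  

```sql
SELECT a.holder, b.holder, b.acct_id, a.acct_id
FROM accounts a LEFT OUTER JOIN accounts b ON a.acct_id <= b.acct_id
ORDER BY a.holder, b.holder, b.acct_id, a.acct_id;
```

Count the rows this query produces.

13

LEFT JOIN keeps every row from `accounts a`; unmatched rows get NULL for `accounts b`'s columns.
Matching on a.acct_id <= b.acct_id. A NULL in a compared column never satisfies the condition.
- acct_id=NULL: no b row matches, row kept with b columns NULL.
- acct_id=2: 4 matching b row(s), so 4 row(s) emitted.
- acct_id=2: 4 matching b row(s), so 4 row(s) emitted.
- acct_id=9: 2 matching b row(s), so 2 row(s) emitted.
- acct_id=9: 2 matching b row(s), so 2 row(s) emitted.
Total: 12 matched + 1 padded = 13 rows.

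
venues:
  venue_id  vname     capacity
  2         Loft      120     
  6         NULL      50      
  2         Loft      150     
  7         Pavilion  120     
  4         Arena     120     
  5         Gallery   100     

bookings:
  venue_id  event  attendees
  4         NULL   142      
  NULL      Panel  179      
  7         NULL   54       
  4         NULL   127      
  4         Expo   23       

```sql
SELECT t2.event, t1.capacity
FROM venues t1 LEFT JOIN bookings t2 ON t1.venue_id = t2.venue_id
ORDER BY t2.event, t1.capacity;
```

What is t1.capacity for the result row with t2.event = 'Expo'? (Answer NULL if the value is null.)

LEFT JOIN keeps every row from `venues`; unmatched rows get NULL for `bookings`'s columns.
Matching on t1.venue_id = t2.venue_id. A NULL in a compared column never satisfies the condition.
Matched pairs: 4; unmatched t1 rows kept: 4.

120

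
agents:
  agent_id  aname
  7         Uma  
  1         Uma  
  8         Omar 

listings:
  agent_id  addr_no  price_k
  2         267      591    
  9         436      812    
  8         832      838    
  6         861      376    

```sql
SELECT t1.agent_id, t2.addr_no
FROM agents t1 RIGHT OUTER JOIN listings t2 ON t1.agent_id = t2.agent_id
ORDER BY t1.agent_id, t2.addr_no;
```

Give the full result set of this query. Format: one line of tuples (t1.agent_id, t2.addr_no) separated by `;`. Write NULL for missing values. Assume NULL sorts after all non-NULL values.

RIGHT JOIN keeps every row from `listings`; unmatched rows get NULL for `agents`'s columns.
Matching on t1.agent_id = t2.agent_id.
Matched pairs: 1; unmatched t2 rows kept: 3.

(8, 832); (NULL, 267); (NULL, 436); (NULL, 861)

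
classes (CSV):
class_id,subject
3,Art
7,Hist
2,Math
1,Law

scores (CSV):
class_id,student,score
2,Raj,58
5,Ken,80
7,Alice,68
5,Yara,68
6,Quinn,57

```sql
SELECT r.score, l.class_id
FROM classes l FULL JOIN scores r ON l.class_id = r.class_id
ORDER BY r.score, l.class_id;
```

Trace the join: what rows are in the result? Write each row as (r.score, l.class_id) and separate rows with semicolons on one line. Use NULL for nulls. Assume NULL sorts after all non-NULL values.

FULL OUTER JOIN keeps every row from both sides; unmatched rows get NULL for the other side's columns.
Matching on l.class_id = r.class_id.
Matched pairs: 2; unmatched l rows kept: 2; unmatched r rows kept: 3.

(57, NULL); (58, 2); (68, 7); (68, NULL); (80, NULL); (NULL, 1); (NULL, 3)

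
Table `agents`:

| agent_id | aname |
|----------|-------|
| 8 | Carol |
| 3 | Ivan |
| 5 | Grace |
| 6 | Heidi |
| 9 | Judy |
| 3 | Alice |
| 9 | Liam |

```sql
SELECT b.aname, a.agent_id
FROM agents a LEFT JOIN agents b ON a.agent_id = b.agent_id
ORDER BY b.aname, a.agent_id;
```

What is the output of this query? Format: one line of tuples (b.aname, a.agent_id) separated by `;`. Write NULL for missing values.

LEFT JOIN keeps every row from `agents a`; unmatched rows get NULL for `agents b`'s columns.
Matching on a.agent_id = b.agent_id.
- a row (agent_id=8): matches 1 b row(s) → 1 output row(s).
- a row (agent_id=3): matches 2 b row(s) → 2 output row(s).
- a row (agent_id=5): matches 1 b row(s) → 1 output row(s).
- a row (agent_id=6): matches 1 b row(s) → 1 output row(s).
- a row (agent_id=9): matches 2 b row(s) → 2 output row(s).
- a row (agent_id=3): matches 2 b row(s) → 2 output row(s).
- a row (agent_id=9): matches 2 b row(s) → 2 output row(s).

(Alice, 3); (Alice, 3); (Carol, 8); (Grace, 5); (Heidi, 6); (Ivan, 3); (Ivan, 3); (Judy, 9); (Judy, 9); (Liam, 9); (Liam, 9)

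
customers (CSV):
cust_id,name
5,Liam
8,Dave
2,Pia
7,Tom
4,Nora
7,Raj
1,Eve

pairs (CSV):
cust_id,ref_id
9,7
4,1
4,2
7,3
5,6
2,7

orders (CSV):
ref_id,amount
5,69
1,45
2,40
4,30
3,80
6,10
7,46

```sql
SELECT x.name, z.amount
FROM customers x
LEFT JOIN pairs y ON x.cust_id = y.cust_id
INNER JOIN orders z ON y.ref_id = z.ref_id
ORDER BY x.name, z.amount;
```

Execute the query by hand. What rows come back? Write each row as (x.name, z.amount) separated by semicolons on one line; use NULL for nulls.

(Liam, 10); (Nora, 40); (Nora, 45); (Pia, 46); (Raj, 80); (Tom, 80)

Step 1 — x LEFT JOIN y on cust_id → 8 row(s).
Then INNER JOIN `orders z` on ref_id: keep only rows whose y.ref_id appears in z.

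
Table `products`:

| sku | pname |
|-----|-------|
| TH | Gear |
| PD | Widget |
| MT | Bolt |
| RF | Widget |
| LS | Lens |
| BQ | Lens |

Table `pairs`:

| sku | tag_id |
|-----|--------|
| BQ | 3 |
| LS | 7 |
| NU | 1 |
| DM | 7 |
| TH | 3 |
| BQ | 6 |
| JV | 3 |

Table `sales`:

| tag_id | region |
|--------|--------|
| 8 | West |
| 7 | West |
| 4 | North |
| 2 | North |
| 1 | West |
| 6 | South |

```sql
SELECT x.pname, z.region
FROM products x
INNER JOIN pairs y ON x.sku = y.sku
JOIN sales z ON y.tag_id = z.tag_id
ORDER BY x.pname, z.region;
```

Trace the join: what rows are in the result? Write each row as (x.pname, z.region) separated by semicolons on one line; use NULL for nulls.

Step 1 — x INNER JOIN y on sku → 4 row(s).
Then INNER JOIN `sales z` on tag_id: keep only rows whose y.tag_id appears in z.

(Lens, South); (Lens, West)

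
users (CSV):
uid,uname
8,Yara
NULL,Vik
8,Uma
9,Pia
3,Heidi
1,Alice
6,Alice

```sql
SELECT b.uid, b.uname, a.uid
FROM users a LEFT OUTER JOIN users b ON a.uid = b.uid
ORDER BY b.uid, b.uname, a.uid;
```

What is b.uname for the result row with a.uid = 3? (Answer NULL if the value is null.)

LEFT JOIN keeps every row from `users a`; unmatched rows get NULL for `users b`'s columns.
Matching on a.uid = b.uid. A NULL in a compared column never satisfies the condition.
- a[0] uid=8 → 2 match(es) in b → 2 row(s).
- a[1] uid=NULL → no match; kept with NULLs on the b side.
- a[2] uid=8 → 2 match(es) in b → 2 row(s).
- a[3] uid=9 → 1 match(es) in b → 1 row(s).
- a[4] uid=3 → 1 match(es) in b → 1 row(s).
- a[5] uid=1 → 1 match(es) in b → 1 row(s).
- a[6] uid=6 → 1 match(es) in b → 1 row(s).

Heidi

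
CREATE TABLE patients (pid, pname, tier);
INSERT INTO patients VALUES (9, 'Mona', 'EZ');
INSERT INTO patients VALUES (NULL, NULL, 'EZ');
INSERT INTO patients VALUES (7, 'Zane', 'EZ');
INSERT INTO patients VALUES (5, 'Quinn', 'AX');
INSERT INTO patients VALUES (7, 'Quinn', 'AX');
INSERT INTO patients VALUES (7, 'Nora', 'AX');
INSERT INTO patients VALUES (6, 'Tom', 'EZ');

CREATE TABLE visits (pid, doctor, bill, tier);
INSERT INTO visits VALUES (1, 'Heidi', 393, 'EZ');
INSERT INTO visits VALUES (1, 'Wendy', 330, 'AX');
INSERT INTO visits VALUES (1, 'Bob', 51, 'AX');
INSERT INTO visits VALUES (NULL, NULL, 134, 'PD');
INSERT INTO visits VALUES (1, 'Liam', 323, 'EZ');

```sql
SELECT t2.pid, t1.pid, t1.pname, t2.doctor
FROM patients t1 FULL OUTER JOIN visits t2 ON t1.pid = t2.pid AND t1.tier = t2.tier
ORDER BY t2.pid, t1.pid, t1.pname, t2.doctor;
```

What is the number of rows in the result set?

FULL OUTER JOIN keeps every row from both sides; unmatched rows get NULL for the other side's columns.
Matching on t1.pid = t2.pid AND t1.tier = t2.tier. A NULL in a compared column never satisfies the condition.
- t1[0] pid=9, tier=EZ → no match; kept with NULLs on the t2 side.
- t1[1] pid=NULL, tier=EZ → no match; kept with NULLs on the t2 side.
- t1[2] pid=7, tier=EZ → no match; kept with NULLs on the t2 side.
- t1[3] pid=5, tier=AX → no match; kept with NULLs on the t2 side.
- t1[4] pid=7, tier=AX → no match; kept with NULLs on the t2 side.
- t1[5] pid=7, tier=AX → no match; kept with NULLs on the t2 side.
- t1[6] pid=6, tier=EZ → no match; kept with NULLs on the t2 side.
- 5 t2 row(s) had no t1 match → kept, t1 columns NULL.
Total: 0 matched + 12 padded = 12 rows.

12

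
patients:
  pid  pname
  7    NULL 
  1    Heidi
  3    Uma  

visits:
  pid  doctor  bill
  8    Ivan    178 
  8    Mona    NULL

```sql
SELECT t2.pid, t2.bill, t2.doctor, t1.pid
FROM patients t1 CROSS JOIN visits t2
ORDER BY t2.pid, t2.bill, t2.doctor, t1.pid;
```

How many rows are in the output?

6

CROSS JOIN pairs every row of `patients` with every row of `visits`: 3 × 2 = 6 rows.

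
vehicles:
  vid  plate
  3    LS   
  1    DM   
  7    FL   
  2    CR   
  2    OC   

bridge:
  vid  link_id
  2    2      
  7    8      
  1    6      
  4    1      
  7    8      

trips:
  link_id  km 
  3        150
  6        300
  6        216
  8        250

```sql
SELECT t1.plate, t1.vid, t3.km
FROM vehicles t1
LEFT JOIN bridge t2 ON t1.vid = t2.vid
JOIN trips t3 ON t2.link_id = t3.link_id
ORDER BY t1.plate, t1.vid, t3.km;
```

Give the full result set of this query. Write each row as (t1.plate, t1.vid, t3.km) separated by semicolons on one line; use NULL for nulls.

(DM, 1, 216); (DM, 1, 300); (FL, 7, 250); (FL, 7, 250)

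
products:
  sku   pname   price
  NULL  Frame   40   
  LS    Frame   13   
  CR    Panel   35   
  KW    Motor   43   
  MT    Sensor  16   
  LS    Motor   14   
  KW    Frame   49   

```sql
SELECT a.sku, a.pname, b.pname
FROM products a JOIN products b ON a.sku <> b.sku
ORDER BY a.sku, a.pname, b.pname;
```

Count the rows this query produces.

INNER JOIN keeps only pairs where the ON condition holds.
Matching on a.sku <> b.sku. A NULL in a compared column never satisfies the condition.
- a[0] sku=NULL → no match; dropped.
- a[1] sku=LS → 4 match(es) in b → 4 row(s).
- a[2] sku=CR → 5 match(es) in b → 5 row(s).
- a[3] sku=KW → 4 match(es) in b → 4 row(s).
- a[4] sku=MT → 5 match(es) in b → 5 row(s).
- a[5] sku=LS → 4 match(es) in b → 4 row(s).
- a[6] sku=KW → 4 match(es) in b → 4 row(s).
Total: 26 rows.

26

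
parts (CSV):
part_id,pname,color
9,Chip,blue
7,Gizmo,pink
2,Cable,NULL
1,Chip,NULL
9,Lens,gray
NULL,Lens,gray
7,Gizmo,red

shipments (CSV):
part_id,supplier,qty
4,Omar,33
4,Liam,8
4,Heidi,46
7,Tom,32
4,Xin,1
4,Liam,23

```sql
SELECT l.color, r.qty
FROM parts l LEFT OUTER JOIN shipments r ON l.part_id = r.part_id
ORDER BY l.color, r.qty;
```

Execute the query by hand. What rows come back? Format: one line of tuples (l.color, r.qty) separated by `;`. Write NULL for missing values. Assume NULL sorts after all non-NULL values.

(blue, NULL); (gray, NULL); (gray, NULL); (pink, 32); (red, 32); (NULL, NULL); (NULL, NULL)

LEFT JOIN keeps every row from `parts`; unmatched rows get NULL for `shipments`'s columns.
Matching on l.part_id = r.part_id. A NULL in a compared column never satisfies the condition.
Matched pairs: 2; unmatched l rows kept: 5.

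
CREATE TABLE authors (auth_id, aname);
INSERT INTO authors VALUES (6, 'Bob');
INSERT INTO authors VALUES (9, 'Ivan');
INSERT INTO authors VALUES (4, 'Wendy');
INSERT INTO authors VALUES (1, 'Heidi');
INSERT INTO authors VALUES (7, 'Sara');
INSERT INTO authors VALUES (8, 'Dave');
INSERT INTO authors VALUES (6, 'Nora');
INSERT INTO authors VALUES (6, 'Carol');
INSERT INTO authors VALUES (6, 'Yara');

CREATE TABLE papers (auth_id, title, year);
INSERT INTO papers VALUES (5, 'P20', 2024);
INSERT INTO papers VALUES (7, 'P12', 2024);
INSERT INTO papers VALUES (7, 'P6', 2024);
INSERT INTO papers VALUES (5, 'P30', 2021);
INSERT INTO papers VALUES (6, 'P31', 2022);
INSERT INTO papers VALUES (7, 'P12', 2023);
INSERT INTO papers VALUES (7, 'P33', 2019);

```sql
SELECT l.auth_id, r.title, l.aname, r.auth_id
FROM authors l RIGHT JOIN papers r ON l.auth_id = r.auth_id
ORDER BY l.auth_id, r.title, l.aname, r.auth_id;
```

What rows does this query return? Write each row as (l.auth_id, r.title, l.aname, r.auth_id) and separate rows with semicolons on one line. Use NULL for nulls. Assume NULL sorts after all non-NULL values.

RIGHT JOIN keeps every row from `papers`; unmatched rows get NULL for `authors`'s columns.
Matching on l.auth_id = r.auth_id.
- l[0] auth_id=6 → 1 match(es) in r → 1 row(s).
- l[1] auth_id=9 → no match.
- l[2] auth_id=4 → no match.
- l[3] auth_id=1 → no match.
- l[4] auth_id=7 → 4 match(es) in r → 4 row(s).
- l[5] auth_id=8 → no match.
- l[6] auth_id=6 → 1 match(es) in r → 1 row(s).
- l[7] auth_id=6 → 1 match(es) in r → 1 row(s).
- l[8] auth_id=6 → 1 match(es) in r → 1 row(s).
- plus 2 unmatched r row(s), each kept with NULL l columns.
After projecting and ordering:
l.auth_id | r.title | l.aname | r.auth_id
6 | P31 | Bob | 6
6 | P31 | Carol | 6
6 | P31 | Nora | 6
6 | P31 | Yara | 6
7 | P12 | Sara | 7
7 | P12 | Sara | 7
7 | P33 | Sara | 7
7 | P6 | Sara | 7
NULL | P20 | NULL | 5
NULL | P30 | NULL | 5

(6, P31, Bob, 6); (6, P31, Carol, 6); (6, P31, Nora, 6); (6, P31, Yara, 6); (7, P12, Sara, 7); (7, P12, Sara, 7); (7, P33, Sara, 7); (7, P6, Sara, 7); (NULL, P20, NULL, 5); (NULL, P30, NULL, 5)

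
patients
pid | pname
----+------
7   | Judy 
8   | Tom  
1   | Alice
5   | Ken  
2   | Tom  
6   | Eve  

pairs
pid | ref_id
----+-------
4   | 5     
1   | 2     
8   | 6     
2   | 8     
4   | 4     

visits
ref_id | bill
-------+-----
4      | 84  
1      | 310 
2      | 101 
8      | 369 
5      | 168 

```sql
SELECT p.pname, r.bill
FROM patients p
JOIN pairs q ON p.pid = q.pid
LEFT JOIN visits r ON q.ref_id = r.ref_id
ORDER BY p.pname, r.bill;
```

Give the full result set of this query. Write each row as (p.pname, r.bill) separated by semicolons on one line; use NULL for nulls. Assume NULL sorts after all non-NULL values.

(Alice, 101); (Tom, 369); (Tom, NULL)

Evaluate left to right. First `patients p INNER JOIN pairs q` on pid: 3 row(s).
Then LEFT JOIN `visits r` on ref_id: each of those 3 rows is kept; rows whose q.ref_id has no match in r get NULL for r's columns.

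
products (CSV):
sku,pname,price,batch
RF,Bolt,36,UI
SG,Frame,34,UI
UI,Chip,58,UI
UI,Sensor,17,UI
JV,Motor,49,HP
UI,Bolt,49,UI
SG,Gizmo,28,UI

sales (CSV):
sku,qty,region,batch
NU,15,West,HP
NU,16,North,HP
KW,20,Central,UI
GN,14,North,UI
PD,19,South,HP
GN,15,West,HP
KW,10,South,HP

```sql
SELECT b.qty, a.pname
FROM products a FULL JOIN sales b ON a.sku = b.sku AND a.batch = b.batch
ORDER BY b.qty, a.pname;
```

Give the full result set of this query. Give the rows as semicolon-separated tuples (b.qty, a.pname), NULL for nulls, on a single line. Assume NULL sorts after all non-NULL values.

(10, NULL); (14, NULL); (15, NULL); (15, NULL); (16, NULL); (19, NULL); (20, NULL); (NULL, Bolt); (NULL, Bolt); (NULL, Chip); (NULL, Frame); (NULL, Gizmo); (NULL, Motor); (NULL, Sensor)

FULL OUTER JOIN keeps every row from both sides; unmatched rows get NULL for the other side's columns.
Matching on a.sku = b.sku AND a.batch = b.batch.
- a row (sku=RF, batch=UI): no match → kept, b columns NULL.
- a row (sku=SG, batch=UI): no match → kept, b columns NULL.
- a row (sku=UI, batch=UI): no match → kept, b columns NULL.
- a row (sku=UI, batch=UI): no match → kept, b columns NULL.
- a row (sku=JV, batch=HP): no match → kept, b columns NULL.
- a row (sku=UI, batch=UI): no match → kept, b columns NULL.
- a row (sku=SG, batch=UI): no match → kept, b columns NULL.
- 7 row(s) from b found no a partner → padded with NULL.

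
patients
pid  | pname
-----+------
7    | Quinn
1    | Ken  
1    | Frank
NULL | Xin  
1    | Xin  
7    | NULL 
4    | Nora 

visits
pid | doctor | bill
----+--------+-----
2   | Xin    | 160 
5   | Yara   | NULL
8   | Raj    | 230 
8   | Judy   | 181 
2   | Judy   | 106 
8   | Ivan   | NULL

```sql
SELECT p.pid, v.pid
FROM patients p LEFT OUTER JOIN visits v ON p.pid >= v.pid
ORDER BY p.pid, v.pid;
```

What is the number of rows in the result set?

LEFT JOIN keeps every row from `patients`; unmatched rows get NULL for `visits`'s columns.
Matching on p.pid >= v.pid. A NULL in a compared column never satisfies the condition.
- p row (pid=7): matches 3 v row(s) → 3 output row(s).
- p row (pid=1): no match → kept, v columns NULL.
- p row (pid=1): no match → kept, v columns NULL.
- p row (pid=NULL): no match → kept, v columns NULL.
- p row (pid=1): no match → kept, v columns NULL.
- p row (pid=7): matches 3 v row(s) → 3 output row(s).
- p row (pid=4): matches 2 v row(s) → 2 output row(s).
Total: 8 matched + 4 padded = 12 rows.

12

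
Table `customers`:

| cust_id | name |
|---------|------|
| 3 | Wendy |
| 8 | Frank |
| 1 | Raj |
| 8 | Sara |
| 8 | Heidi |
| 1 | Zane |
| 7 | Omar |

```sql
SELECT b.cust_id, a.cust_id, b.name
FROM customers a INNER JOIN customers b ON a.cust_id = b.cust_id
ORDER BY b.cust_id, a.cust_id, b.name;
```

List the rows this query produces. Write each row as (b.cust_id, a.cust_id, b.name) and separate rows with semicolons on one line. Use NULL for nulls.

(1, 1, Raj); (1, 1, Raj); (1, 1, Zane); (1, 1, Zane); (3, 3, Wendy); (7, 7, Omar); (8, 8, Frank); (8, 8, Frank); (8, 8, Frank); (8, 8, Heidi); (8, 8, Heidi); (8, 8, Heidi); (8, 8, Sara); (8, 8, Sara); (8, 8, Sara)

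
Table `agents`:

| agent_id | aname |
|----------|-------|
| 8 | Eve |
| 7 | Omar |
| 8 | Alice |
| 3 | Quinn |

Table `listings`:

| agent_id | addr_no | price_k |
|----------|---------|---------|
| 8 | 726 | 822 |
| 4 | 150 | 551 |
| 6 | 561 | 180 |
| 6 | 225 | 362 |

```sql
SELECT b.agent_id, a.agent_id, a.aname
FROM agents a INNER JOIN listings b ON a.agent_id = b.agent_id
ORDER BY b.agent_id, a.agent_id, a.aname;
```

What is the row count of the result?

INNER JOIN keeps only pairs where the ON condition holds.
Matching on a.agent_id = b.agent_id.
Matched pairs: 2.
Total: 2 rows.

2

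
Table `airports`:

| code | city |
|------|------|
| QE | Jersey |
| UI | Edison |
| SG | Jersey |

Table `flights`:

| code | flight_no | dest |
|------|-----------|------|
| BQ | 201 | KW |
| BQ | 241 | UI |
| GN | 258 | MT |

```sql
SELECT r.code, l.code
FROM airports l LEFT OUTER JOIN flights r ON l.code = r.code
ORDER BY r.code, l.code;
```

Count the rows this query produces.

LEFT JOIN keeps every row from `airports`; unmatched rows get NULL for `flights`'s columns.
Matching on l.code = r.code.
- code=QE: no r row matches, row kept with r columns NULL.
- code=UI: no r row matches, row kept with r columns NULL.
- code=SG: no r row matches, row kept with r columns NULL.
Total: 0 matched + 3 padded = 3 rows.

3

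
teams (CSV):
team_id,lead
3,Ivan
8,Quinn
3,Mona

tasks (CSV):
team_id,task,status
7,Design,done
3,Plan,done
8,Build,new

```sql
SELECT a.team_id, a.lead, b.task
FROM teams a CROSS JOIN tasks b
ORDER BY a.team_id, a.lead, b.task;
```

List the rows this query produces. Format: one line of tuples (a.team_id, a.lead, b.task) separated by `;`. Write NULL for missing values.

CROSS JOIN pairs every row of `teams` with every row of `tasks`: 3 × 3 = 9 rows.
After projecting and ordering:
a.team_id | a.lead | b.task
3 | Ivan | Build
3 | Ivan | Design
3 | Ivan | Plan
3 | Mona | Build
3 | Mona | Design
3 | Mona | Plan
8 | Quinn | Build
8 | Quinn | Design
8 | Quinn | Plan

(3, Ivan, Build); (3, Ivan, Design); (3, Ivan, Plan); (3, Mona, Build); (3, Mona, Design); (3, Mona, Plan); (8, Quinn, Build); (8, Quinn, Design); (8, Quinn, Plan)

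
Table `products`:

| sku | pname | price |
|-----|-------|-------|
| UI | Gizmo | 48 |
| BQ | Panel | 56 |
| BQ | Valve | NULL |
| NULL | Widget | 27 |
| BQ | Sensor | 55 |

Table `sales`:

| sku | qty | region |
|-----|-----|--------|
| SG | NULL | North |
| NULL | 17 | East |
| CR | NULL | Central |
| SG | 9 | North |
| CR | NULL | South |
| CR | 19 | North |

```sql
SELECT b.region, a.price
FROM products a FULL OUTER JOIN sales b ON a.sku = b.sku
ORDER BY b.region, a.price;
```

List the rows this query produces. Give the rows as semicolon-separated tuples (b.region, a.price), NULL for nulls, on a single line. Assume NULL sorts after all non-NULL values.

FULL OUTER JOIN keeps every row from both sides; unmatched rows get NULL for the other side's columns.
Matching on a.sku = b.sku. A NULL in a compared column never satisfies the condition.
Matched pairs: 0; unmatched a rows kept: 5; unmatched b rows kept: 6.

(Central, NULL); (East, NULL); (North, NULL); (North, NULL); (North, NULL); (South, NULL); (NULL, 27); (NULL, 48); (NULL, 55); (NULL, 56); (NULL, NULL)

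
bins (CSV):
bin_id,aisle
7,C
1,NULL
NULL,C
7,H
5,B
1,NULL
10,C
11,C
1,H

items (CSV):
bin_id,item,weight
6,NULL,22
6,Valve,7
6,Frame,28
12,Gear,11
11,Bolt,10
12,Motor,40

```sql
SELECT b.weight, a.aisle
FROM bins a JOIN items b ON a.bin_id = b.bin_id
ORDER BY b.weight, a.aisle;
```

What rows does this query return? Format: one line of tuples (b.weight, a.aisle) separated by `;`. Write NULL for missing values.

(10, C)

INNER JOIN keeps only pairs where the ON condition holds.
Matching on a.bin_id = b.bin_id. A NULL in a compared column never satisfies the condition.
- bin_id=7: no matching b row, dropped.
- bin_id=1: no matching b row, dropped.
- bin_id=NULL: no matching b row, dropped.
- bin_id=7: no matching b row, dropped.
- bin_id=5: no matching b row, dropped.
- bin_id=1: no matching b row, dropped.
- bin_id=10: no matching b row, dropped.
- bin_id=11: 1 matching b row(s), so 1 row(s) emitted.
- bin_id=1: no matching b row, dropped.
After projecting and ordering:
b.weight | a.aisle
10 | C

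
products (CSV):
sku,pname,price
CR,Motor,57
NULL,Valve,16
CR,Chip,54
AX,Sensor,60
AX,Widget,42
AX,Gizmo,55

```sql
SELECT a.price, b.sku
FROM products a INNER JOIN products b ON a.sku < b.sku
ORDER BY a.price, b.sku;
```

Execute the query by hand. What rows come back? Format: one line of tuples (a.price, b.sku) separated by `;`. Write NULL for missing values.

INNER JOIN keeps only pairs where the ON condition holds.
Matching on a.sku < b.sku. A NULL in a compared column never satisfies the condition.
Matched pairs: 6.

(42, CR); (42, CR); (55, CR); (55, CR); (60, CR); (60, CR)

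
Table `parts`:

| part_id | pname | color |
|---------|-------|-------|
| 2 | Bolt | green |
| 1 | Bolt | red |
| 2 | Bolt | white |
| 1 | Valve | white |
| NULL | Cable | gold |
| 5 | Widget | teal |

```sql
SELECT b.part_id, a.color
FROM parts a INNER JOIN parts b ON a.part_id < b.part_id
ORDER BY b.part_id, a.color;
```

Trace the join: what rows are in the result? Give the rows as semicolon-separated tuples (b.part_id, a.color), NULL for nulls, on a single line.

(2, red); (2, red); (2, white); (2, white); (5, green); (5, red); (5, white); (5, white)

INNER JOIN keeps only pairs where the ON condition holds.
Matching on a.part_id < b.part_id. A NULL in a compared column never satisfies the condition.
Matched pairs: 8.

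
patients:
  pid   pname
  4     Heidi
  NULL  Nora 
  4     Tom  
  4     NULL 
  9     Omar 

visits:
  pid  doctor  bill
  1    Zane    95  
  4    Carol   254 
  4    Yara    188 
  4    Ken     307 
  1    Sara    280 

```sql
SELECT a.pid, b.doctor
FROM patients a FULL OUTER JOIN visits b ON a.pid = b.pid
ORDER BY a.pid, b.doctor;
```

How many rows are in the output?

FULL OUTER JOIN keeps every row from both sides; unmatched rows get NULL for the other side's columns.
Matching on a.pid = b.pid. A NULL in a compared column never satisfies the condition.
- a[0] pid=4 → 3 match(es) in b → 3 row(s).
- a[1] pid=NULL → no match; kept with NULLs on the b side.
- a[2] pid=4 → 3 match(es) in b → 3 row(s).
- a[3] pid=4 → 3 match(es) in b → 3 row(s).
- a[4] pid=9 → no match; kept with NULLs on the b side.
- 2 b row(s) had no a match → kept, a columns NULL.
Total: 9 matched + 4 padded = 13 rows.

13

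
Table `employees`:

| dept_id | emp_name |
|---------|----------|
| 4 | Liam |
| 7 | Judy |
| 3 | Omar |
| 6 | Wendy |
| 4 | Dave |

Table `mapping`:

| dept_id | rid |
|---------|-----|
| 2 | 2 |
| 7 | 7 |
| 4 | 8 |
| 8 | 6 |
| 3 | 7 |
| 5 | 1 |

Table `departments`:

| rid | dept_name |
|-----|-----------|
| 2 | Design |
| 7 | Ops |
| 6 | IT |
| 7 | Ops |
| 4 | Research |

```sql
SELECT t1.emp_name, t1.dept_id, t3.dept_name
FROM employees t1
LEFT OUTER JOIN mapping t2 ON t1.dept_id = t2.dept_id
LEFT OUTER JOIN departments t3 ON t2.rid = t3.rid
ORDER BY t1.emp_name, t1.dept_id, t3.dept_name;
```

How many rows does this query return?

7

Step 1 — t1 LEFT JOIN t2 on dept_id → 5 row(s).
Then LEFT JOIN `departments t3` on rid: each of those 5 rows is kept; rows whose t2.rid has no match in t3 get NULL for t3's columns.
Result: 7 row(s).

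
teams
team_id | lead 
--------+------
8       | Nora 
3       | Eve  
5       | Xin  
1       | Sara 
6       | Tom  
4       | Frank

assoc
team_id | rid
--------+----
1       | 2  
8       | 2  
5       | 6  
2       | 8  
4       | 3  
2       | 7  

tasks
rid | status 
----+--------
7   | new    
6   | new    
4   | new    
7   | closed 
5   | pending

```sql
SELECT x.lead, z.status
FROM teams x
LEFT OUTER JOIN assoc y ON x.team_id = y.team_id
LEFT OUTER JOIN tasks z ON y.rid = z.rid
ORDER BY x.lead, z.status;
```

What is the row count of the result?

Evaluate left to right. First `teams x LEFT JOIN assoc y` on team_id: 6 row(s).
Then LEFT JOIN `tasks z` on rid: each of those 6 rows is kept; rows whose y.rid has no match in z get NULL for z's columns.
Result: 6 row(s).

6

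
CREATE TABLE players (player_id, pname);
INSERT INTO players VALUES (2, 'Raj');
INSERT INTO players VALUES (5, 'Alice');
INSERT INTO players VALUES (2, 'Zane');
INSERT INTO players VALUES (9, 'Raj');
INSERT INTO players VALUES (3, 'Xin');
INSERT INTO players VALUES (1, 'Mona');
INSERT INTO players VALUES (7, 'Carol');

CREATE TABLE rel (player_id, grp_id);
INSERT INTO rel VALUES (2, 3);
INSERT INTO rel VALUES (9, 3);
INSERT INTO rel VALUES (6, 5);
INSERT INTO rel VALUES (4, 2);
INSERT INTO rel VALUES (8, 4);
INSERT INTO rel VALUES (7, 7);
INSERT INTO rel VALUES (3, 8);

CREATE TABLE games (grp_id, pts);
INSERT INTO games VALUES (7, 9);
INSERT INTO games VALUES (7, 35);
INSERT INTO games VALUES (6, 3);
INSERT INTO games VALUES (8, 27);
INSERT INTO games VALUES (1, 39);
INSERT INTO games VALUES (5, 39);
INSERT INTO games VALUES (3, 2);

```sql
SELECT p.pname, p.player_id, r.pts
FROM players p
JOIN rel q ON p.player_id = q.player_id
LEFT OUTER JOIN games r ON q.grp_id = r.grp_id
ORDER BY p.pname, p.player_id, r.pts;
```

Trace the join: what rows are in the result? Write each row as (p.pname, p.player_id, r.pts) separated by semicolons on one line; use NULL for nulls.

(Carol, 7, 9); (Carol, 7, 35); (Raj, 2, 2); (Raj, 9, 2); (Xin, 3, 27); (Zane, 2, 2)

Step 1 — p INNER JOIN q on player_id → 5 row(s).
Then LEFT JOIN `games r` on grp_id: each of those 5 rows is kept; rows whose q.grp_id has no match in r get NULL for r's columns.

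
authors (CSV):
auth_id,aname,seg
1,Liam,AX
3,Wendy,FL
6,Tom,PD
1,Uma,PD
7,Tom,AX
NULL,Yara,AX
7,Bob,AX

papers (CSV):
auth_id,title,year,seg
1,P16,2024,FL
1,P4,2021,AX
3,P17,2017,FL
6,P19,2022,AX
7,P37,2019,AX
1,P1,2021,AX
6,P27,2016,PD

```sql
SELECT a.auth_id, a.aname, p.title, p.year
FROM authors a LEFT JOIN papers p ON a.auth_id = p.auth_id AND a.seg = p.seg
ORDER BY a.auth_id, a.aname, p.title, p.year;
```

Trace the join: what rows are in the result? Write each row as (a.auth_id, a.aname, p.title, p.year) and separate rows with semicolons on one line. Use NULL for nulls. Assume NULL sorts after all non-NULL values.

LEFT JOIN keeps every row from `authors`; unmatched rows get NULL for `papers`'s columns.
Matching on a.auth_id = p.auth_id AND a.seg = p.seg. A NULL in a compared column never satisfies the condition.
- a row (auth_id=1, seg=AX): matches 2 p row(s) → 2 output row(s).
- a row (auth_id=3, seg=FL): matches 1 p row(s) → 1 output row(s).
- a row (auth_id=6, seg=PD): matches 1 p row(s) → 1 output row(s).
- a row (auth_id=1, seg=PD): no match → kept, p columns NULL.
- a row (auth_id=7, seg=AX): matches 1 p row(s) → 1 output row(s).
- a row (auth_id=NULL, seg=AX): no match → kept, p columns NULL.
- a row (auth_id=7, seg=AX): matches 1 p row(s) → 1 output row(s).
After projecting and ordering:
a.auth_id | a.aname | p.title | p.year
1 | Liam | P1 | 2021
1 | Liam | P4 | 2021
1 | Uma | NULL | NULL
3 | Wendy | P17 | 2017
6 | Tom | P27 | 2016
7 | Bob | P37 | 2019
7 | Tom | P37 | 2019
NULL | Yara | NULL | NULL

(1, Liam, P1, 2021); (1, Liam, P4, 2021); (1, Uma, NULL, NULL); (3, Wendy, P17, 2017); (6, Tom, P27, 2016); (7, Bob, P37, 2019); (7, Tom, P37, 2019); (NULL, Yara, NULL, NULL)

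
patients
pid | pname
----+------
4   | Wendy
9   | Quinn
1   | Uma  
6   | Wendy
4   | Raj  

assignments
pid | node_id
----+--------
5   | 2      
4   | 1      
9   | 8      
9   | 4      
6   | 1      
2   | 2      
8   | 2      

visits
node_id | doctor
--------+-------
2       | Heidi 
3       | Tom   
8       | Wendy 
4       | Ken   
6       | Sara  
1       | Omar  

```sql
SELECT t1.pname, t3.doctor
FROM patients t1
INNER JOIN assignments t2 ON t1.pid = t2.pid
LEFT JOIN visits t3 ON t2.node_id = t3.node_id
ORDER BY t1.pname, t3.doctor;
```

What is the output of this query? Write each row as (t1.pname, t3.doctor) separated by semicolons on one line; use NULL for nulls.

(Quinn, Ken); (Quinn, Wendy); (Raj, Omar); (Wendy, Omar); (Wendy, Omar)

Evaluate left to right. First `patients t1 INNER JOIN assignments t2` on pid: 5 row(s).
Then LEFT JOIN `visits t3` on node_id: each of those 5 rows is kept; rows whose t2.node_id has no match in t3 get NULL for t3's columns.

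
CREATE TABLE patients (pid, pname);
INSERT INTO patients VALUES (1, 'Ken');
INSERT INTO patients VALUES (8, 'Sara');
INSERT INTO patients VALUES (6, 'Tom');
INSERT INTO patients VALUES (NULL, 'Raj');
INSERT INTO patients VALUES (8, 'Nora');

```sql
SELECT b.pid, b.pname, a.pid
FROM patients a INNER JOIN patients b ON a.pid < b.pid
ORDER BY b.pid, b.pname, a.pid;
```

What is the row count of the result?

INNER JOIN keeps only pairs where the ON condition holds.
Matching on a.pid < b.pid. A NULL in a compared column never satisfies the condition.
Matched pairs: 5.
Total: 5 rows.

5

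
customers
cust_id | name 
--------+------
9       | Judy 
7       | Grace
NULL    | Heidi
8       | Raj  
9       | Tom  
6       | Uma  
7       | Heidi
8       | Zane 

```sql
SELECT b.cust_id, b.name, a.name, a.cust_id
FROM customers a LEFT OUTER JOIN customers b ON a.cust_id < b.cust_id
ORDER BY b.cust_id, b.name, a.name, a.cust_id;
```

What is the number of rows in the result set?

LEFT JOIN keeps every row from `customers a`; unmatched rows get NULL for `customers b`'s columns.
Matching on a.cust_id < b.cust_id. A NULL in a compared column never satisfies the condition.
- a (cust_id=9) has no partner → padded with NULL.
- a (cust_id=7) pairs with 4 row(s) of b.
- a (cust_id=NULL) has no partner → padded with NULL.
- a (cust_id=8) pairs with 2 row(s) of b.
- a (cust_id=9) has no partner → padded with NULL.
- a (cust_id=6) pairs with 6 row(s) of b.
- a (cust_id=7) pairs with 4 row(s) of b.
- a (cust_id=8) pairs with 2 row(s) of b.
Total: 18 matched + 3 padded = 21 rows.

21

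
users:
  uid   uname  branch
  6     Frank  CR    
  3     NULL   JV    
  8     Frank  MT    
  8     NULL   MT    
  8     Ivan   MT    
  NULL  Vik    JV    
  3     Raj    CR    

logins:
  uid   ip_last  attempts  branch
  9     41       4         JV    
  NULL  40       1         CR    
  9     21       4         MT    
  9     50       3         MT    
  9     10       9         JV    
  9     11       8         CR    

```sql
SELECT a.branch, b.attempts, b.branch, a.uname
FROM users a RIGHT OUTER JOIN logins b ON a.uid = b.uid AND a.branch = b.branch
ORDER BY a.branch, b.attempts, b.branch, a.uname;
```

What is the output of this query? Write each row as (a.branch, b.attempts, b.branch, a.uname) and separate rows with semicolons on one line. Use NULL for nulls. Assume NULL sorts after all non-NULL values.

(NULL, 1, CR, NULL); (NULL, 3, MT, NULL); (NULL, 4, JV, NULL); (NULL, 4, MT, NULL); (NULL, 8, CR, NULL); (NULL, 9, JV, NULL)

RIGHT JOIN keeps every row from `logins`; unmatched rows get NULL for `users`'s columns.
Matching on a.uid = b.uid AND a.branch = b.branch. A NULL in a compared column never satisfies the condition.
- a[0] uid=6, branch=CR → no match.
- a[1] uid=3, branch=JV → no match.
- a[2] uid=8, branch=MT → no match.
- a[3] uid=8, branch=MT → no match.
- a[4] uid=8, branch=MT → no match.
- a[5] uid=NULL, branch=JV → no match.
- a[6] uid=3, branch=CR → no match.
- 6 b row(s) had no a match → kept, a columns NULL.
After projecting and ordering:
a.branch | b.attempts | b.branch | a.uname
NULL | 1 | CR | NULL
NULL | 3 | MT | NULL
NULL | 4 | JV | NULL
NULL | 4 | MT | NULL
NULL | 8 | CR | NULL
NULL | 9 | JV | NULL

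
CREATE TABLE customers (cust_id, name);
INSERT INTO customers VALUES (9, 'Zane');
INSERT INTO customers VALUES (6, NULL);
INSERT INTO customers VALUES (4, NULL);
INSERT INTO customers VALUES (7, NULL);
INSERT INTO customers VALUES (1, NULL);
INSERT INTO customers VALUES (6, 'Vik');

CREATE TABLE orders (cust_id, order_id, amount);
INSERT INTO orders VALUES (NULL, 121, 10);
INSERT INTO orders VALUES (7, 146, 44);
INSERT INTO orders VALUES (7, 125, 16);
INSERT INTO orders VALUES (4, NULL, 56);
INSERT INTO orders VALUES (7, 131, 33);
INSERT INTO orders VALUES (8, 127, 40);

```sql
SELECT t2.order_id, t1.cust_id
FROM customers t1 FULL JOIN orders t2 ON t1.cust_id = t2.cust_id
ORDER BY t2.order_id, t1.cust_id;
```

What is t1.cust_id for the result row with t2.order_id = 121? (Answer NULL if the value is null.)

FULL OUTER JOIN keeps every row from both sides; unmatched rows get NULL for the other side's columns.
Matching on t1.cust_id = t2.cust_id. A NULL in a compared column never satisfies the condition.
- t1 row (cust_id=9): no match → kept, t2 columns NULL.
- t1 row (cust_id=6): no match → kept, t2 columns NULL.
- t1 row (cust_id=4): matches 1 t2 row(s) → 1 output row(s).
- t1 row (cust_id=7): matches 3 t2 row(s) → 3 output row(s).
- t1 row (cust_id=1): no match → kept, t2 columns NULL.
- t1 row (cust_id=6): no match → kept, t2 columns NULL.
- 2 t2 row(s) had no t1 match → kept, t1 columns NULL.

NULL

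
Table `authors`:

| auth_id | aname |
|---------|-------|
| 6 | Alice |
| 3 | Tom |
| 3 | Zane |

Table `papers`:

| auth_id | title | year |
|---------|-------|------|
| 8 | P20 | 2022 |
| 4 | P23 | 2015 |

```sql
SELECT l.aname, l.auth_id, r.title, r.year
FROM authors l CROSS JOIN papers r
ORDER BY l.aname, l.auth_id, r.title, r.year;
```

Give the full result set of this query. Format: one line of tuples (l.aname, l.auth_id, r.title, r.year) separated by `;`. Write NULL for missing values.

(Alice, 6, P20, 2022); (Alice, 6, P23, 2015); (Tom, 3, P20, 2022); (Tom, 3, P23, 2015); (Zane, 3, P20, 2022); (Zane, 3, P23, 2015)

CROSS JOIN pairs every row of `authors` with every row of `papers`: 3 × 2 = 6 rows.
After projecting and ordering:
l.aname | l.auth_id | r.title | r.year
Alice | 6 | P20 | 2022
Alice | 6 | P23 | 2015
Tom | 3 | P20 | 2022
Tom | 3 | P23 | 2015
Zane | 3 | P20 | 2022
Zane | 3 | P23 | 2015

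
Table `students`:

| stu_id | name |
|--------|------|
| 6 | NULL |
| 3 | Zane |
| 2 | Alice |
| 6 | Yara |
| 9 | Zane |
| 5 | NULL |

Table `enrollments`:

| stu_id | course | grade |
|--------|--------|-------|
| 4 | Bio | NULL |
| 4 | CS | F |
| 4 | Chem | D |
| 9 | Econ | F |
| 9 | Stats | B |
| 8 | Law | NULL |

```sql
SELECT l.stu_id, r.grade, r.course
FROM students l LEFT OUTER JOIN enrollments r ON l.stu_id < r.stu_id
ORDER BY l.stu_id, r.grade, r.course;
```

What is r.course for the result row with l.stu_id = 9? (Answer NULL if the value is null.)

NULL

LEFT JOIN keeps every row from `students`; unmatched rows get NULL for `enrollments`'s columns.
Matching on l.stu_id < r.stu_id.
Matched pairs: 21; unmatched l rows kept: 1.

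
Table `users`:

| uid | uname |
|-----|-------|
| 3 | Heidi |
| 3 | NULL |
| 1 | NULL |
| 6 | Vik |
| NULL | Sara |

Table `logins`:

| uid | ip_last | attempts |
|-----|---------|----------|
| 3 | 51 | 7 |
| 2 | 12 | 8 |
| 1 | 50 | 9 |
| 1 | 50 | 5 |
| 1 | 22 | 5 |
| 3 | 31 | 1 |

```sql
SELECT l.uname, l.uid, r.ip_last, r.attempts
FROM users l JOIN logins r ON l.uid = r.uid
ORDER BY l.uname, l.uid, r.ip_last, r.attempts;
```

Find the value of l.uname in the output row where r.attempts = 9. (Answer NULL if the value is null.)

NULL

INNER JOIN keeps only pairs where the ON condition holds.
Matching on l.uid = r.uid. A NULL in a compared column never satisfies the condition.
- uid=3: 2 matching r row(s), so 2 row(s) emitted.
- uid=3: 2 matching r row(s), so 2 row(s) emitted.
- uid=1: 3 matching r row(s), so 3 row(s) emitted.
- uid=6: no matching r row, dropped.
- uid=NULL: no matching r row, dropped.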